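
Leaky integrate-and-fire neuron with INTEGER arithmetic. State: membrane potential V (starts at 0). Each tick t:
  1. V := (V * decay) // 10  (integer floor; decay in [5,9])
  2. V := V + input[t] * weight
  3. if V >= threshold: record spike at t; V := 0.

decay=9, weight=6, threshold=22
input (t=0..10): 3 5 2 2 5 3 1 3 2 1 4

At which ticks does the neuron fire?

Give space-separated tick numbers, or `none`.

t=0: input=3 -> V=18
t=1: input=5 -> V=0 FIRE
t=2: input=2 -> V=12
t=3: input=2 -> V=0 FIRE
t=4: input=5 -> V=0 FIRE
t=5: input=3 -> V=18
t=6: input=1 -> V=0 FIRE
t=7: input=3 -> V=18
t=8: input=2 -> V=0 FIRE
t=9: input=1 -> V=6
t=10: input=4 -> V=0 FIRE

Answer: 1 3 4 6 8 10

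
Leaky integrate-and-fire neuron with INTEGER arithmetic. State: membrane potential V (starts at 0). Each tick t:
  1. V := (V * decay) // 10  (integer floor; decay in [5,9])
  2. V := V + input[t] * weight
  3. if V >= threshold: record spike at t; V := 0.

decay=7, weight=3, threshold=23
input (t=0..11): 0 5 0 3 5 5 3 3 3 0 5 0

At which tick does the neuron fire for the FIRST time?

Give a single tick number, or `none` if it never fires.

t=0: input=0 -> V=0
t=1: input=5 -> V=15
t=2: input=0 -> V=10
t=3: input=3 -> V=16
t=4: input=5 -> V=0 FIRE
t=5: input=5 -> V=15
t=6: input=3 -> V=19
t=7: input=3 -> V=22
t=8: input=3 -> V=0 FIRE
t=9: input=0 -> V=0
t=10: input=5 -> V=15
t=11: input=0 -> V=10

Answer: 4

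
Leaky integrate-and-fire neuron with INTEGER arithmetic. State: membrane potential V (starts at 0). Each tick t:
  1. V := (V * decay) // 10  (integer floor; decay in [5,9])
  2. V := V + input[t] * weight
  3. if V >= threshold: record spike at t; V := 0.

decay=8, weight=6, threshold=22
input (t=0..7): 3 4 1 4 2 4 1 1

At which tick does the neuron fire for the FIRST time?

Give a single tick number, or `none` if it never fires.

Answer: 1

Derivation:
t=0: input=3 -> V=18
t=1: input=4 -> V=0 FIRE
t=2: input=1 -> V=6
t=3: input=4 -> V=0 FIRE
t=4: input=2 -> V=12
t=5: input=4 -> V=0 FIRE
t=6: input=1 -> V=6
t=7: input=1 -> V=10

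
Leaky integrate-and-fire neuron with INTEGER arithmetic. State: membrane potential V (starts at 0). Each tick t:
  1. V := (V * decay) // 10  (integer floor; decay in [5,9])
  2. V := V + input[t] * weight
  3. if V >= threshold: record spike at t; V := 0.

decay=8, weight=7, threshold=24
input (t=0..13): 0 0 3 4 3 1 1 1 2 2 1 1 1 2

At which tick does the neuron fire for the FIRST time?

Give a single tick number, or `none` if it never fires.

t=0: input=0 -> V=0
t=1: input=0 -> V=0
t=2: input=3 -> V=21
t=3: input=4 -> V=0 FIRE
t=4: input=3 -> V=21
t=5: input=1 -> V=23
t=6: input=1 -> V=0 FIRE
t=7: input=1 -> V=7
t=8: input=2 -> V=19
t=9: input=2 -> V=0 FIRE
t=10: input=1 -> V=7
t=11: input=1 -> V=12
t=12: input=1 -> V=16
t=13: input=2 -> V=0 FIRE

Answer: 3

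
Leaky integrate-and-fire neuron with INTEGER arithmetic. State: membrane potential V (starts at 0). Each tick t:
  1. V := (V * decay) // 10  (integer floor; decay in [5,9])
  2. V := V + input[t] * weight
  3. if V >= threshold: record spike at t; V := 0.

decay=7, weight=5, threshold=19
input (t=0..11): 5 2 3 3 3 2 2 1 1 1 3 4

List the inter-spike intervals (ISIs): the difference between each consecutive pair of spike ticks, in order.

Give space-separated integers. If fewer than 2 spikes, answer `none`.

t=0: input=5 -> V=0 FIRE
t=1: input=2 -> V=10
t=2: input=3 -> V=0 FIRE
t=3: input=3 -> V=15
t=4: input=3 -> V=0 FIRE
t=5: input=2 -> V=10
t=6: input=2 -> V=17
t=7: input=1 -> V=16
t=8: input=1 -> V=16
t=9: input=1 -> V=16
t=10: input=3 -> V=0 FIRE
t=11: input=4 -> V=0 FIRE

Answer: 2 2 6 1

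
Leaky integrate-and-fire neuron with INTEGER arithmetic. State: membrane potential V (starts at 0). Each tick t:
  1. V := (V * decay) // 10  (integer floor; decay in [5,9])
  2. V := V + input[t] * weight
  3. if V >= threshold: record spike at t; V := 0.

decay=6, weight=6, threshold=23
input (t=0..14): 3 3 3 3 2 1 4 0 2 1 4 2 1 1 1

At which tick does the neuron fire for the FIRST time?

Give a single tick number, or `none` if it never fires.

Answer: 1

Derivation:
t=0: input=3 -> V=18
t=1: input=3 -> V=0 FIRE
t=2: input=3 -> V=18
t=3: input=3 -> V=0 FIRE
t=4: input=2 -> V=12
t=5: input=1 -> V=13
t=6: input=4 -> V=0 FIRE
t=7: input=0 -> V=0
t=8: input=2 -> V=12
t=9: input=1 -> V=13
t=10: input=4 -> V=0 FIRE
t=11: input=2 -> V=12
t=12: input=1 -> V=13
t=13: input=1 -> V=13
t=14: input=1 -> V=13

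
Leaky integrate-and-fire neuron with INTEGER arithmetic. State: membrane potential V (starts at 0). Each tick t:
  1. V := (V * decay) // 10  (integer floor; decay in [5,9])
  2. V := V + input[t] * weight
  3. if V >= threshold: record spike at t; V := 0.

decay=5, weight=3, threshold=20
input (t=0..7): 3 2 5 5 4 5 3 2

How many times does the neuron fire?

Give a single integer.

t=0: input=3 -> V=9
t=1: input=2 -> V=10
t=2: input=5 -> V=0 FIRE
t=3: input=5 -> V=15
t=4: input=4 -> V=19
t=5: input=5 -> V=0 FIRE
t=6: input=3 -> V=9
t=7: input=2 -> V=10

Answer: 2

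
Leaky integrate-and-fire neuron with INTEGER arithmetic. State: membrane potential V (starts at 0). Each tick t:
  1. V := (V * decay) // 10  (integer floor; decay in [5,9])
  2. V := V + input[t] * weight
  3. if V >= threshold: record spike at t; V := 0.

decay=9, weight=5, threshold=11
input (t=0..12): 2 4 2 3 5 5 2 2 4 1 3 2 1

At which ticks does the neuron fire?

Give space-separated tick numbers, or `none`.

Answer: 1 3 4 5 7 8 10 12

Derivation:
t=0: input=2 -> V=10
t=1: input=4 -> V=0 FIRE
t=2: input=2 -> V=10
t=3: input=3 -> V=0 FIRE
t=4: input=5 -> V=0 FIRE
t=5: input=5 -> V=0 FIRE
t=6: input=2 -> V=10
t=7: input=2 -> V=0 FIRE
t=8: input=4 -> V=0 FIRE
t=9: input=1 -> V=5
t=10: input=3 -> V=0 FIRE
t=11: input=2 -> V=10
t=12: input=1 -> V=0 FIRE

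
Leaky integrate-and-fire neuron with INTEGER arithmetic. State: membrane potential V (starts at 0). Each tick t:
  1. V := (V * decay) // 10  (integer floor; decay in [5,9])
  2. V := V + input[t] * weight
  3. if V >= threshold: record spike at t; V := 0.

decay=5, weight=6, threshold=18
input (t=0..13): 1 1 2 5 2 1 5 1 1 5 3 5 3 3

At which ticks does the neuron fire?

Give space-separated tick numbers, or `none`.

Answer: 3 6 9 10 11 12 13

Derivation:
t=0: input=1 -> V=6
t=1: input=1 -> V=9
t=2: input=2 -> V=16
t=3: input=5 -> V=0 FIRE
t=4: input=2 -> V=12
t=5: input=1 -> V=12
t=6: input=5 -> V=0 FIRE
t=7: input=1 -> V=6
t=8: input=1 -> V=9
t=9: input=5 -> V=0 FIRE
t=10: input=3 -> V=0 FIRE
t=11: input=5 -> V=0 FIRE
t=12: input=3 -> V=0 FIRE
t=13: input=3 -> V=0 FIRE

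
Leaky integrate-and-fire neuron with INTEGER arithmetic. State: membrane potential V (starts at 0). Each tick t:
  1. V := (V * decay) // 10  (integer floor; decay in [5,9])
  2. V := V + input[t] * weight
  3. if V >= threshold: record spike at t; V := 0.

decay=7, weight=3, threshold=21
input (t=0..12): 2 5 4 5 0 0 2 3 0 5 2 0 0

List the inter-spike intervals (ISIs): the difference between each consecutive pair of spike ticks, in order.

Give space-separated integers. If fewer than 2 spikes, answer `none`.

Answer: 7

Derivation:
t=0: input=2 -> V=6
t=1: input=5 -> V=19
t=2: input=4 -> V=0 FIRE
t=3: input=5 -> V=15
t=4: input=0 -> V=10
t=5: input=0 -> V=7
t=6: input=2 -> V=10
t=7: input=3 -> V=16
t=8: input=0 -> V=11
t=9: input=5 -> V=0 FIRE
t=10: input=2 -> V=6
t=11: input=0 -> V=4
t=12: input=0 -> V=2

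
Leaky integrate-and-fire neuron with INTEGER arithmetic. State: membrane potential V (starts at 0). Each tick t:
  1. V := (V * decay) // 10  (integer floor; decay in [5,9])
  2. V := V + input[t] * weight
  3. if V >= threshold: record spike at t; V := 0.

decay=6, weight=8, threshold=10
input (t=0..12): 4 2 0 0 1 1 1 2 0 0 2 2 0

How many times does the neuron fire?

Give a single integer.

Answer: 6

Derivation:
t=0: input=4 -> V=0 FIRE
t=1: input=2 -> V=0 FIRE
t=2: input=0 -> V=0
t=3: input=0 -> V=0
t=4: input=1 -> V=8
t=5: input=1 -> V=0 FIRE
t=6: input=1 -> V=8
t=7: input=2 -> V=0 FIRE
t=8: input=0 -> V=0
t=9: input=0 -> V=0
t=10: input=2 -> V=0 FIRE
t=11: input=2 -> V=0 FIRE
t=12: input=0 -> V=0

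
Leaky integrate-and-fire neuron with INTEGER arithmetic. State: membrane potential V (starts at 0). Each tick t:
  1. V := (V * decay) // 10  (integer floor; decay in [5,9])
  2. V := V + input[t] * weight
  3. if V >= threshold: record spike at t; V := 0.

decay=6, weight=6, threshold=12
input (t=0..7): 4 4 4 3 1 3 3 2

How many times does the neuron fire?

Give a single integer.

Answer: 7

Derivation:
t=0: input=4 -> V=0 FIRE
t=1: input=4 -> V=0 FIRE
t=2: input=4 -> V=0 FIRE
t=3: input=3 -> V=0 FIRE
t=4: input=1 -> V=6
t=5: input=3 -> V=0 FIRE
t=6: input=3 -> V=0 FIRE
t=7: input=2 -> V=0 FIRE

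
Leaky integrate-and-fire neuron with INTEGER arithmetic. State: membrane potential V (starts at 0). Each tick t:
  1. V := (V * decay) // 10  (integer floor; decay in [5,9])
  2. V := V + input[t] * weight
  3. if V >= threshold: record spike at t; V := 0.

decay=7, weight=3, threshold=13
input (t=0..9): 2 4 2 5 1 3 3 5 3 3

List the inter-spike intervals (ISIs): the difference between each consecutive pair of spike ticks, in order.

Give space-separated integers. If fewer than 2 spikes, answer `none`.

Answer: 2 3 1 2

Derivation:
t=0: input=2 -> V=6
t=1: input=4 -> V=0 FIRE
t=2: input=2 -> V=6
t=3: input=5 -> V=0 FIRE
t=4: input=1 -> V=3
t=5: input=3 -> V=11
t=6: input=3 -> V=0 FIRE
t=7: input=5 -> V=0 FIRE
t=8: input=3 -> V=9
t=9: input=3 -> V=0 FIRE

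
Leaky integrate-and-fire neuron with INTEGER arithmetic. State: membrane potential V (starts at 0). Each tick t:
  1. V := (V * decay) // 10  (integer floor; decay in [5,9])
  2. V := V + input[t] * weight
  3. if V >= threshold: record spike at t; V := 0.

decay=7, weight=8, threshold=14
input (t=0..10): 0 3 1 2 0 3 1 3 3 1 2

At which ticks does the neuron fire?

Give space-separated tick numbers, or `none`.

Answer: 1 3 5 7 8 10

Derivation:
t=0: input=0 -> V=0
t=1: input=3 -> V=0 FIRE
t=2: input=1 -> V=8
t=3: input=2 -> V=0 FIRE
t=4: input=0 -> V=0
t=5: input=3 -> V=0 FIRE
t=6: input=1 -> V=8
t=7: input=3 -> V=0 FIRE
t=8: input=3 -> V=0 FIRE
t=9: input=1 -> V=8
t=10: input=2 -> V=0 FIRE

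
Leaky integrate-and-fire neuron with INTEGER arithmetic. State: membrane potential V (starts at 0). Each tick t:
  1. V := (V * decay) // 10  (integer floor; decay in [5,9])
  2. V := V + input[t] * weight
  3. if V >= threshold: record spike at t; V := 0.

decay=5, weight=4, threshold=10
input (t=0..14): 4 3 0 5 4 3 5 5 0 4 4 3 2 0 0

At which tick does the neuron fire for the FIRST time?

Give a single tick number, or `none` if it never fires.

Answer: 0

Derivation:
t=0: input=4 -> V=0 FIRE
t=1: input=3 -> V=0 FIRE
t=2: input=0 -> V=0
t=3: input=5 -> V=0 FIRE
t=4: input=4 -> V=0 FIRE
t=5: input=3 -> V=0 FIRE
t=6: input=5 -> V=0 FIRE
t=7: input=5 -> V=0 FIRE
t=8: input=0 -> V=0
t=9: input=4 -> V=0 FIRE
t=10: input=4 -> V=0 FIRE
t=11: input=3 -> V=0 FIRE
t=12: input=2 -> V=8
t=13: input=0 -> V=4
t=14: input=0 -> V=2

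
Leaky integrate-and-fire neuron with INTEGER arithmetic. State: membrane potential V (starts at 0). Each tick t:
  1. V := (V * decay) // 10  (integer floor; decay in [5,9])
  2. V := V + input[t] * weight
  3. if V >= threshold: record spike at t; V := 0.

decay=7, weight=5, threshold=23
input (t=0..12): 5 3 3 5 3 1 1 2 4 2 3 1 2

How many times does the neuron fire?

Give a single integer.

t=0: input=5 -> V=0 FIRE
t=1: input=3 -> V=15
t=2: input=3 -> V=0 FIRE
t=3: input=5 -> V=0 FIRE
t=4: input=3 -> V=15
t=5: input=1 -> V=15
t=6: input=1 -> V=15
t=7: input=2 -> V=20
t=8: input=4 -> V=0 FIRE
t=9: input=2 -> V=10
t=10: input=3 -> V=22
t=11: input=1 -> V=20
t=12: input=2 -> V=0 FIRE

Answer: 5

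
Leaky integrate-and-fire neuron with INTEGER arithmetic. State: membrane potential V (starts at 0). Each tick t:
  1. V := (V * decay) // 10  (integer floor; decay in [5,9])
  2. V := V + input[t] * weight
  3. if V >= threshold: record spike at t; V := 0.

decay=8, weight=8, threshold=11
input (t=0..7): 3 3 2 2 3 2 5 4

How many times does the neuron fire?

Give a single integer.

t=0: input=3 -> V=0 FIRE
t=1: input=3 -> V=0 FIRE
t=2: input=2 -> V=0 FIRE
t=3: input=2 -> V=0 FIRE
t=4: input=3 -> V=0 FIRE
t=5: input=2 -> V=0 FIRE
t=6: input=5 -> V=0 FIRE
t=7: input=4 -> V=0 FIRE

Answer: 8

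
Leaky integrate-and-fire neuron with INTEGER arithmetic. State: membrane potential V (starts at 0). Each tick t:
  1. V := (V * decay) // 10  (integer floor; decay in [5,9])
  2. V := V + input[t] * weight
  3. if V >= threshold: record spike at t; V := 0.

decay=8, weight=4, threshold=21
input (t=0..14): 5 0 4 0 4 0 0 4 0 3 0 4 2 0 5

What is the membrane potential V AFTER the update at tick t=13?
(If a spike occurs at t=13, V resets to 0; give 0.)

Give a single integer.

t=0: input=5 -> V=20
t=1: input=0 -> V=16
t=2: input=4 -> V=0 FIRE
t=3: input=0 -> V=0
t=4: input=4 -> V=16
t=5: input=0 -> V=12
t=6: input=0 -> V=9
t=7: input=4 -> V=0 FIRE
t=8: input=0 -> V=0
t=9: input=3 -> V=12
t=10: input=0 -> V=9
t=11: input=4 -> V=0 FIRE
t=12: input=2 -> V=8
t=13: input=0 -> V=6
t=14: input=5 -> V=0 FIRE

Answer: 6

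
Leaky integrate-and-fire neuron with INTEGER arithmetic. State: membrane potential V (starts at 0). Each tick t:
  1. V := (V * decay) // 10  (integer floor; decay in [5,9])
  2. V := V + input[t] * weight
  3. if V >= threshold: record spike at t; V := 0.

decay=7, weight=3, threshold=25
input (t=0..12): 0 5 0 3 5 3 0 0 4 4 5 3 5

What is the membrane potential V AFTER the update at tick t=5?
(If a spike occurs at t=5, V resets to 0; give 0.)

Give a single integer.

t=0: input=0 -> V=0
t=1: input=5 -> V=15
t=2: input=0 -> V=10
t=3: input=3 -> V=16
t=4: input=5 -> V=0 FIRE
t=5: input=3 -> V=9
t=6: input=0 -> V=6
t=7: input=0 -> V=4
t=8: input=4 -> V=14
t=9: input=4 -> V=21
t=10: input=5 -> V=0 FIRE
t=11: input=3 -> V=9
t=12: input=5 -> V=21

Answer: 9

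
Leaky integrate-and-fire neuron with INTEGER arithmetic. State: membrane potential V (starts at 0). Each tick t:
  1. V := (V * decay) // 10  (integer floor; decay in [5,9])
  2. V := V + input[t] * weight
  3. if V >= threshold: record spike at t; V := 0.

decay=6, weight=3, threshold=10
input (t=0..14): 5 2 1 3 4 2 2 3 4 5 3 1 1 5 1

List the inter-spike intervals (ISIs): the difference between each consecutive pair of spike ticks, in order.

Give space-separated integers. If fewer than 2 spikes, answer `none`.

t=0: input=5 -> V=0 FIRE
t=1: input=2 -> V=6
t=2: input=1 -> V=6
t=3: input=3 -> V=0 FIRE
t=4: input=4 -> V=0 FIRE
t=5: input=2 -> V=6
t=6: input=2 -> V=9
t=7: input=3 -> V=0 FIRE
t=8: input=4 -> V=0 FIRE
t=9: input=5 -> V=0 FIRE
t=10: input=3 -> V=9
t=11: input=1 -> V=8
t=12: input=1 -> V=7
t=13: input=5 -> V=0 FIRE
t=14: input=1 -> V=3

Answer: 3 1 3 1 1 4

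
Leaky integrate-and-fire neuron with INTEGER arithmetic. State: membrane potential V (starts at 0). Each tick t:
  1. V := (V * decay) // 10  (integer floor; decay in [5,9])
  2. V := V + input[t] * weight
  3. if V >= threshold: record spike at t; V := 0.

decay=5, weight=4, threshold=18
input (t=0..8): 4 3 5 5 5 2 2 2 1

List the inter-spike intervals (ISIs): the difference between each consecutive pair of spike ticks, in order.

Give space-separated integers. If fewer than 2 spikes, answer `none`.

Answer: 1 1 1

Derivation:
t=0: input=4 -> V=16
t=1: input=3 -> V=0 FIRE
t=2: input=5 -> V=0 FIRE
t=3: input=5 -> V=0 FIRE
t=4: input=5 -> V=0 FIRE
t=5: input=2 -> V=8
t=6: input=2 -> V=12
t=7: input=2 -> V=14
t=8: input=1 -> V=11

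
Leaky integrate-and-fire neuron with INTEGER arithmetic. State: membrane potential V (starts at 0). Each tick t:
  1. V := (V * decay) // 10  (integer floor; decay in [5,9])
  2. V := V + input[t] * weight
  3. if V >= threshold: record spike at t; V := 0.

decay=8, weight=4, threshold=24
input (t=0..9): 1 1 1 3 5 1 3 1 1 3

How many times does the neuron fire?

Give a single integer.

t=0: input=1 -> V=4
t=1: input=1 -> V=7
t=2: input=1 -> V=9
t=3: input=3 -> V=19
t=4: input=5 -> V=0 FIRE
t=5: input=1 -> V=4
t=6: input=3 -> V=15
t=7: input=1 -> V=16
t=8: input=1 -> V=16
t=9: input=3 -> V=0 FIRE

Answer: 2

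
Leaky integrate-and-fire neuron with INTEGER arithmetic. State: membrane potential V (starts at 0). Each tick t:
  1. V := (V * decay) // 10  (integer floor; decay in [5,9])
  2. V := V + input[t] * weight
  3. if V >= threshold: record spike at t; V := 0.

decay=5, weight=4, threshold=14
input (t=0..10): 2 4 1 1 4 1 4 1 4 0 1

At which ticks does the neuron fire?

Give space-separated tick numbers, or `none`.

t=0: input=2 -> V=8
t=1: input=4 -> V=0 FIRE
t=2: input=1 -> V=4
t=3: input=1 -> V=6
t=4: input=4 -> V=0 FIRE
t=5: input=1 -> V=4
t=6: input=4 -> V=0 FIRE
t=7: input=1 -> V=4
t=8: input=4 -> V=0 FIRE
t=9: input=0 -> V=0
t=10: input=1 -> V=4

Answer: 1 4 6 8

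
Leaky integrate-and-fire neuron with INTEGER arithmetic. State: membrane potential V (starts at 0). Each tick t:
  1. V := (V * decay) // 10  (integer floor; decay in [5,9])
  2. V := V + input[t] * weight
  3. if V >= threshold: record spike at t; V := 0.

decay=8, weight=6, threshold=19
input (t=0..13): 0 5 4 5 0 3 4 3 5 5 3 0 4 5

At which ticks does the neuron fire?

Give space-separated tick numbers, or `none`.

t=0: input=0 -> V=0
t=1: input=5 -> V=0 FIRE
t=2: input=4 -> V=0 FIRE
t=3: input=5 -> V=0 FIRE
t=4: input=0 -> V=0
t=5: input=3 -> V=18
t=6: input=4 -> V=0 FIRE
t=7: input=3 -> V=18
t=8: input=5 -> V=0 FIRE
t=9: input=5 -> V=0 FIRE
t=10: input=3 -> V=18
t=11: input=0 -> V=14
t=12: input=4 -> V=0 FIRE
t=13: input=5 -> V=0 FIRE

Answer: 1 2 3 6 8 9 12 13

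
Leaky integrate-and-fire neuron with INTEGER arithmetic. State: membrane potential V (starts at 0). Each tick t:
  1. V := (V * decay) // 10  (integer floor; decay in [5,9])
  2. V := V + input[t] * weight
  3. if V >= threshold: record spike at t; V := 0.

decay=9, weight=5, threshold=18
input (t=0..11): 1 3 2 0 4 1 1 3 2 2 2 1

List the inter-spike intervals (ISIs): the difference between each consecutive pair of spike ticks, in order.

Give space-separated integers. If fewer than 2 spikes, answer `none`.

Answer: 3 3 2

Derivation:
t=0: input=1 -> V=5
t=1: input=3 -> V=0 FIRE
t=2: input=2 -> V=10
t=3: input=0 -> V=9
t=4: input=4 -> V=0 FIRE
t=5: input=1 -> V=5
t=6: input=1 -> V=9
t=7: input=3 -> V=0 FIRE
t=8: input=2 -> V=10
t=9: input=2 -> V=0 FIRE
t=10: input=2 -> V=10
t=11: input=1 -> V=14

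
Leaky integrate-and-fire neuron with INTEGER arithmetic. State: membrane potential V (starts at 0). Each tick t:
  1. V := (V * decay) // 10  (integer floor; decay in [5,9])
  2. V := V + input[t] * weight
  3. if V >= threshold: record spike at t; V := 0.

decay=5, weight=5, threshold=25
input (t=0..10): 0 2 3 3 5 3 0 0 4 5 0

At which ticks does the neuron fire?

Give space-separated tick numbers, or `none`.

t=0: input=0 -> V=0
t=1: input=2 -> V=10
t=2: input=3 -> V=20
t=3: input=3 -> V=0 FIRE
t=4: input=5 -> V=0 FIRE
t=5: input=3 -> V=15
t=6: input=0 -> V=7
t=7: input=0 -> V=3
t=8: input=4 -> V=21
t=9: input=5 -> V=0 FIRE
t=10: input=0 -> V=0

Answer: 3 4 9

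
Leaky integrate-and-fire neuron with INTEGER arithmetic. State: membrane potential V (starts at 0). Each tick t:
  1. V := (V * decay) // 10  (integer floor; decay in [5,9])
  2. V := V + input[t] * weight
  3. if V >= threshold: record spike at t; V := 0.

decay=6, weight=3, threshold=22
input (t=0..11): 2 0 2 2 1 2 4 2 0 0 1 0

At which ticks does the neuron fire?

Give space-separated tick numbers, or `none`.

t=0: input=2 -> V=6
t=1: input=0 -> V=3
t=2: input=2 -> V=7
t=3: input=2 -> V=10
t=4: input=1 -> V=9
t=5: input=2 -> V=11
t=6: input=4 -> V=18
t=7: input=2 -> V=16
t=8: input=0 -> V=9
t=9: input=0 -> V=5
t=10: input=1 -> V=6
t=11: input=0 -> V=3

Answer: none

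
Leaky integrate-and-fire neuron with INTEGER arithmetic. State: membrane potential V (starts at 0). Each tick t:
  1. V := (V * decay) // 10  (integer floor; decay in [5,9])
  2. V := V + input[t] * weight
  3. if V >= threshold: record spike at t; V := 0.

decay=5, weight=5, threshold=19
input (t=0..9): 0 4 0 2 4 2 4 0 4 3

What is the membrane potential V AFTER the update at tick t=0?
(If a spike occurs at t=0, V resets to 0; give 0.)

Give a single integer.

Answer: 0

Derivation:
t=0: input=0 -> V=0
t=1: input=4 -> V=0 FIRE
t=2: input=0 -> V=0
t=3: input=2 -> V=10
t=4: input=4 -> V=0 FIRE
t=5: input=2 -> V=10
t=6: input=4 -> V=0 FIRE
t=7: input=0 -> V=0
t=8: input=4 -> V=0 FIRE
t=9: input=3 -> V=15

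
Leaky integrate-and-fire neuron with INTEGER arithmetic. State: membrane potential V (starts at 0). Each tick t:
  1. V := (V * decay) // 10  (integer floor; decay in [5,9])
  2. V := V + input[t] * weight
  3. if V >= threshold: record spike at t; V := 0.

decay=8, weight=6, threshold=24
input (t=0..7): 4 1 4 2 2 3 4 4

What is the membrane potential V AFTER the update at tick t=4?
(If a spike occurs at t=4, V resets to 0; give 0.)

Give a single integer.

t=0: input=4 -> V=0 FIRE
t=1: input=1 -> V=6
t=2: input=4 -> V=0 FIRE
t=3: input=2 -> V=12
t=4: input=2 -> V=21
t=5: input=3 -> V=0 FIRE
t=6: input=4 -> V=0 FIRE
t=7: input=4 -> V=0 FIRE

Answer: 21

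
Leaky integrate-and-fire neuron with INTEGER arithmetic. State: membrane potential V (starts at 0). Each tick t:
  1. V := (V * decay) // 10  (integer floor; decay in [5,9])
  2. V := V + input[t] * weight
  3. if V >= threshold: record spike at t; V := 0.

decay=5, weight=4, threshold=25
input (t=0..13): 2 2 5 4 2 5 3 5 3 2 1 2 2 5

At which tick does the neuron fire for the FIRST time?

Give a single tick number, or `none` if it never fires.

Answer: 2

Derivation:
t=0: input=2 -> V=8
t=1: input=2 -> V=12
t=2: input=5 -> V=0 FIRE
t=3: input=4 -> V=16
t=4: input=2 -> V=16
t=5: input=5 -> V=0 FIRE
t=6: input=3 -> V=12
t=7: input=5 -> V=0 FIRE
t=8: input=3 -> V=12
t=9: input=2 -> V=14
t=10: input=1 -> V=11
t=11: input=2 -> V=13
t=12: input=2 -> V=14
t=13: input=5 -> V=0 FIRE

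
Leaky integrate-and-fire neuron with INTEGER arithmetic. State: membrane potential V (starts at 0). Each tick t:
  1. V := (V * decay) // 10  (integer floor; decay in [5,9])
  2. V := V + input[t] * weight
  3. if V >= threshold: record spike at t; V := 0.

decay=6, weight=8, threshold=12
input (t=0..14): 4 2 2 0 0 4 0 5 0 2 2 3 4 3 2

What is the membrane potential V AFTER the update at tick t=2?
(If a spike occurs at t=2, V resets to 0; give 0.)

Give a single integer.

Answer: 0

Derivation:
t=0: input=4 -> V=0 FIRE
t=1: input=2 -> V=0 FIRE
t=2: input=2 -> V=0 FIRE
t=3: input=0 -> V=0
t=4: input=0 -> V=0
t=5: input=4 -> V=0 FIRE
t=6: input=0 -> V=0
t=7: input=5 -> V=0 FIRE
t=8: input=0 -> V=0
t=9: input=2 -> V=0 FIRE
t=10: input=2 -> V=0 FIRE
t=11: input=3 -> V=0 FIRE
t=12: input=4 -> V=0 FIRE
t=13: input=3 -> V=0 FIRE
t=14: input=2 -> V=0 FIRE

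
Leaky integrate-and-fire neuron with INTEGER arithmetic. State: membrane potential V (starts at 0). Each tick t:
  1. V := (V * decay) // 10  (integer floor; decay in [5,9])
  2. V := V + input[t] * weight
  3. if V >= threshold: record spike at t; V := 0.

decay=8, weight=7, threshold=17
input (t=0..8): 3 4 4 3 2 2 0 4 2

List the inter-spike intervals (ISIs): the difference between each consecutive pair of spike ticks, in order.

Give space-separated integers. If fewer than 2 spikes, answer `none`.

t=0: input=3 -> V=0 FIRE
t=1: input=4 -> V=0 FIRE
t=2: input=4 -> V=0 FIRE
t=3: input=3 -> V=0 FIRE
t=4: input=2 -> V=14
t=5: input=2 -> V=0 FIRE
t=6: input=0 -> V=0
t=7: input=4 -> V=0 FIRE
t=8: input=2 -> V=14

Answer: 1 1 1 2 2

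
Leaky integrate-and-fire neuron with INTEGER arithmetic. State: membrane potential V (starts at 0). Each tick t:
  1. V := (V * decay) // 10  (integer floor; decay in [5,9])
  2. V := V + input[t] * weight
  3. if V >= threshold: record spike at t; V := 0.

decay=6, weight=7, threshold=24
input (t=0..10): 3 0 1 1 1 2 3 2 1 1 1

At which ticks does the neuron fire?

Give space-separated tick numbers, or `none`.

t=0: input=3 -> V=21
t=1: input=0 -> V=12
t=2: input=1 -> V=14
t=3: input=1 -> V=15
t=4: input=1 -> V=16
t=5: input=2 -> V=23
t=6: input=3 -> V=0 FIRE
t=7: input=2 -> V=14
t=8: input=1 -> V=15
t=9: input=1 -> V=16
t=10: input=1 -> V=16

Answer: 6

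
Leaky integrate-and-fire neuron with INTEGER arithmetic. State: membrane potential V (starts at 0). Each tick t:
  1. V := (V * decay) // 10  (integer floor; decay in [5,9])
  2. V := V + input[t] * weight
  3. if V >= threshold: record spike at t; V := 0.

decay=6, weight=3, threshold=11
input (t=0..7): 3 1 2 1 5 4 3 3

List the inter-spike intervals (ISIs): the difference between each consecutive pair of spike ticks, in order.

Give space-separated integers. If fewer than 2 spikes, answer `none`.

t=0: input=3 -> V=9
t=1: input=1 -> V=8
t=2: input=2 -> V=10
t=3: input=1 -> V=9
t=4: input=5 -> V=0 FIRE
t=5: input=4 -> V=0 FIRE
t=6: input=3 -> V=9
t=7: input=3 -> V=0 FIRE

Answer: 1 2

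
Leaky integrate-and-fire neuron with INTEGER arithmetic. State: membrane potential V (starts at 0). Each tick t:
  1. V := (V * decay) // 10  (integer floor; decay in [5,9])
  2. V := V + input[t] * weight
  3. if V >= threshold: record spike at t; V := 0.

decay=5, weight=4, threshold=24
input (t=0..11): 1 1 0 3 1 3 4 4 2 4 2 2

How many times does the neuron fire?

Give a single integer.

Answer: 2

Derivation:
t=0: input=1 -> V=4
t=1: input=1 -> V=6
t=2: input=0 -> V=3
t=3: input=3 -> V=13
t=4: input=1 -> V=10
t=5: input=3 -> V=17
t=6: input=4 -> V=0 FIRE
t=7: input=4 -> V=16
t=8: input=2 -> V=16
t=9: input=4 -> V=0 FIRE
t=10: input=2 -> V=8
t=11: input=2 -> V=12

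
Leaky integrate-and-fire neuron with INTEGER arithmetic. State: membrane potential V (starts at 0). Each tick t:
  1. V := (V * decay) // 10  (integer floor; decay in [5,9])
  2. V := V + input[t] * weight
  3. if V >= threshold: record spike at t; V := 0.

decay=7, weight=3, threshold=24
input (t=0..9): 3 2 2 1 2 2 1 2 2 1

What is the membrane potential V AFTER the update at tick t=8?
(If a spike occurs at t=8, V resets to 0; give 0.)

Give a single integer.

Answer: 16

Derivation:
t=0: input=3 -> V=9
t=1: input=2 -> V=12
t=2: input=2 -> V=14
t=3: input=1 -> V=12
t=4: input=2 -> V=14
t=5: input=2 -> V=15
t=6: input=1 -> V=13
t=7: input=2 -> V=15
t=8: input=2 -> V=16
t=9: input=1 -> V=14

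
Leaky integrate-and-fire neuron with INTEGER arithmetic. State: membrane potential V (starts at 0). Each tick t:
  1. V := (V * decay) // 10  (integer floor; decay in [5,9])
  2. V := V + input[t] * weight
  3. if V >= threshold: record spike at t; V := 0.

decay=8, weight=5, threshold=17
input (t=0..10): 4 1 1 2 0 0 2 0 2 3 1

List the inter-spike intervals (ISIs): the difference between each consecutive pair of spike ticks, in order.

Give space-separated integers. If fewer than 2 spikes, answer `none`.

Answer: 3 6

Derivation:
t=0: input=4 -> V=0 FIRE
t=1: input=1 -> V=5
t=2: input=1 -> V=9
t=3: input=2 -> V=0 FIRE
t=4: input=0 -> V=0
t=5: input=0 -> V=0
t=6: input=2 -> V=10
t=7: input=0 -> V=8
t=8: input=2 -> V=16
t=9: input=3 -> V=0 FIRE
t=10: input=1 -> V=5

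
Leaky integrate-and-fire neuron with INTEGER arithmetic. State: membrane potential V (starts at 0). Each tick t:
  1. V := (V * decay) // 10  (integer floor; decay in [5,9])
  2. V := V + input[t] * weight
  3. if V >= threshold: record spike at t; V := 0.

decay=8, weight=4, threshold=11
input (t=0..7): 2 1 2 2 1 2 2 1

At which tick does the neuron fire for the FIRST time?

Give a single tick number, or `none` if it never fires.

t=0: input=2 -> V=8
t=1: input=1 -> V=10
t=2: input=2 -> V=0 FIRE
t=3: input=2 -> V=8
t=4: input=1 -> V=10
t=5: input=2 -> V=0 FIRE
t=6: input=2 -> V=8
t=7: input=1 -> V=10

Answer: 2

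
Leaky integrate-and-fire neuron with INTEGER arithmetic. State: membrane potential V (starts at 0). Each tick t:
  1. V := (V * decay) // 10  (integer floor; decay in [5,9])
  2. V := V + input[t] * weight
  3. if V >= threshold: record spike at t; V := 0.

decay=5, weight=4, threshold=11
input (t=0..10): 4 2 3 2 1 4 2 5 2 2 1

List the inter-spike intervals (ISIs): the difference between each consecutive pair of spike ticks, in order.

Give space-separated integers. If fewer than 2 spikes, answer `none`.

Answer: 2 3 2 2

Derivation:
t=0: input=4 -> V=0 FIRE
t=1: input=2 -> V=8
t=2: input=3 -> V=0 FIRE
t=3: input=2 -> V=8
t=4: input=1 -> V=8
t=5: input=4 -> V=0 FIRE
t=6: input=2 -> V=8
t=7: input=5 -> V=0 FIRE
t=8: input=2 -> V=8
t=9: input=2 -> V=0 FIRE
t=10: input=1 -> V=4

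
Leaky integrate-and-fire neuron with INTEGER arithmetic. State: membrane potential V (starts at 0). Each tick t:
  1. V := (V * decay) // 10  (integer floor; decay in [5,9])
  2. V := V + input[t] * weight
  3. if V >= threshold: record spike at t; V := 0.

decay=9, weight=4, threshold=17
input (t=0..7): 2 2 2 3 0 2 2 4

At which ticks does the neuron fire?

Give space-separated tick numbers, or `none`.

t=0: input=2 -> V=8
t=1: input=2 -> V=15
t=2: input=2 -> V=0 FIRE
t=3: input=3 -> V=12
t=4: input=0 -> V=10
t=5: input=2 -> V=0 FIRE
t=6: input=2 -> V=8
t=7: input=4 -> V=0 FIRE

Answer: 2 5 7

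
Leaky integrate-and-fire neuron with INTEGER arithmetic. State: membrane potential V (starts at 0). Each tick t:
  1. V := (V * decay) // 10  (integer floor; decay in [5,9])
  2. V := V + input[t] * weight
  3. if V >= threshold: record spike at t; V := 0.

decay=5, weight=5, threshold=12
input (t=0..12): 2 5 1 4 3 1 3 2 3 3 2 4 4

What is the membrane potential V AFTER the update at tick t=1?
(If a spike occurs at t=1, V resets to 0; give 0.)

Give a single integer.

Answer: 0

Derivation:
t=0: input=2 -> V=10
t=1: input=5 -> V=0 FIRE
t=2: input=1 -> V=5
t=3: input=4 -> V=0 FIRE
t=4: input=3 -> V=0 FIRE
t=5: input=1 -> V=5
t=6: input=3 -> V=0 FIRE
t=7: input=2 -> V=10
t=8: input=3 -> V=0 FIRE
t=9: input=3 -> V=0 FIRE
t=10: input=2 -> V=10
t=11: input=4 -> V=0 FIRE
t=12: input=4 -> V=0 FIRE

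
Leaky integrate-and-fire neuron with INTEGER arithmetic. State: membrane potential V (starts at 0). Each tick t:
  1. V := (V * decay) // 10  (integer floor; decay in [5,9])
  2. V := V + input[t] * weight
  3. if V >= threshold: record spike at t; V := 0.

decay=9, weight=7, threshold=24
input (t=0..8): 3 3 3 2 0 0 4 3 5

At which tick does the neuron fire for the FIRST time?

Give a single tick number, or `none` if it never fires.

Answer: 1

Derivation:
t=0: input=3 -> V=21
t=1: input=3 -> V=0 FIRE
t=2: input=3 -> V=21
t=3: input=2 -> V=0 FIRE
t=4: input=0 -> V=0
t=5: input=0 -> V=0
t=6: input=4 -> V=0 FIRE
t=7: input=3 -> V=21
t=8: input=5 -> V=0 FIRE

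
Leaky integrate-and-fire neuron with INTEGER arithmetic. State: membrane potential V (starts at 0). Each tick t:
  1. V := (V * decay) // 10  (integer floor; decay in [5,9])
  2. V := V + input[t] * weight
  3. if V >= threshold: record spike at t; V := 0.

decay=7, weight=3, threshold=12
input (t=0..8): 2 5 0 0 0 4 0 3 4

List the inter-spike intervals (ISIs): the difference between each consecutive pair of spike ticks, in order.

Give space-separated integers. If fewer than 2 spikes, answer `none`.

t=0: input=2 -> V=6
t=1: input=5 -> V=0 FIRE
t=2: input=0 -> V=0
t=3: input=0 -> V=0
t=4: input=0 -> V=0
t=5: input=4 -> V=0 FIRE
t=6: input=0 -> V=0
t=7: input=3 -> V=9
t=8: input=4 -> V=0 FIRE

Answer: 4 3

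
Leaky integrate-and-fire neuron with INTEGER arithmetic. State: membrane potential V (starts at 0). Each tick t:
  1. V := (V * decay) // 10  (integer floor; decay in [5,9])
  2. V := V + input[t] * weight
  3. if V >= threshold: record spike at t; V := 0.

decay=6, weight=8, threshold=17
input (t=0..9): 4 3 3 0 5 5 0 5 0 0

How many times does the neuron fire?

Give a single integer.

t=0: input=4 -> V=0 FIRE
t=1: input=3 -> V=0 FIRE
t=2: input=3 -> V=0 FIRE
t=3: input=0 -> V=0
t=4: input=5 -> V=0 FIRE
t=5: input=5 -> V=0 FIRE
t=6: input=0 -> V=0
t=7: input=5 -> V=0 FIRE
t=8: input=0 -> V=0
t=9: input=0 -> V=0

Answer: 6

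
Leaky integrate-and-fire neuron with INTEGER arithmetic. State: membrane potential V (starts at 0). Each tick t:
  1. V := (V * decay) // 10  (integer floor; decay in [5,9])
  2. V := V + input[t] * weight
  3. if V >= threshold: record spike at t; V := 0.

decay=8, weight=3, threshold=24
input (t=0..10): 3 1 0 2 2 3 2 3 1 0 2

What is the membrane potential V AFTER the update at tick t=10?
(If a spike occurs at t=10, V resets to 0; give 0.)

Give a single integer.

t=0: input=3 -> V=9
t=1: input=1 -> V=10
t=2: input=0 -> V=8
t=3: input=2 -> V=12
t=4: input=2 -> V=15
t=5: input=3 -> V=21
t=6: input=2 -> V=22
t=7: input=3 -> V=0 FIRE
t=8: input=1 -> V=3
t=9: input=0 -> V=2
t=10: input=2 -> V=7

Answer: 7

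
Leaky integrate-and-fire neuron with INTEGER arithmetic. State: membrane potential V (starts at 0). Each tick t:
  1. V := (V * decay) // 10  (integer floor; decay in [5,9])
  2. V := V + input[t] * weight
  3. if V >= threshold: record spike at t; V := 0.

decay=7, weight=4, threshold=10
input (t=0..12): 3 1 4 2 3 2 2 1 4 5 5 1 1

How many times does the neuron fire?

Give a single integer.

t=0: input=3 -> V=0 FIRE
t=1: input=1 -> V=4
t=2: input=4 -> V=0 FIRE
t=3: input=2 -> V=8
t=4: input=3 -> V=0 FIRE
t=5: input=2 -> V=8
t=6: input=2 -> V=0 FIRE
t=7: input=1 -> V=4
t=8: input=4 -> V=0 FIRE
t=9: input=5 -> V=0 FIRE
t=10: input=5 -> V=0 FIRE
t=11: input=1 -> V=4
t=12: input=1 -> V=6

Answer: 7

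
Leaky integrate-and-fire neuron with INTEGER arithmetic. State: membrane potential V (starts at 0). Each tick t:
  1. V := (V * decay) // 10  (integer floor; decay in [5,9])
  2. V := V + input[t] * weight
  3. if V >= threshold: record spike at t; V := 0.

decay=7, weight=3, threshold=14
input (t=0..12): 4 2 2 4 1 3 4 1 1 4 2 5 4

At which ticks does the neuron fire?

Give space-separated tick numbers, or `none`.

t=0: input=4 -> V=12
t=1: input=2 -> V=0 FIRE
t=2: input=2 -> V=6
t=3: input=4 -> V=0 FIRE
t=4: input=1 -> V=3
t=5: input=3 -> V=11
t=6: input=4 -> V=0 FIRE
t=7: input=1 -> V=3
t=8: input=1 -> V=5
t=9: input=4 -> V=0 FIRE
t=10: input=2 -> V=6
t=11: input=5 -> V=0 FIRE
t=12: input=4 -> V=12

Answer: 1 3 6 9 11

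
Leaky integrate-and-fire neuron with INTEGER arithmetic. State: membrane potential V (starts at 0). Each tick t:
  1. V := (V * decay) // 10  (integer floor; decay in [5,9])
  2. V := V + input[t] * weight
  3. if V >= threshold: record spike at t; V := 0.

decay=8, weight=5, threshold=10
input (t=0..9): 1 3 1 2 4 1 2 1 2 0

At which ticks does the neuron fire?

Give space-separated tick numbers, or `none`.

Answer: 1 3 4 6 8

Derivation:
t=0: input=1 -> V=5
t=1: input=3 -> V=0 FIRE
t=2: input=1 -> V=5
t=3: input=2 -> V=0 FIRE
t=4: input=4 -> V=0 FIRE
t=5: input=1 -> V=5
t=6: input=2 -> V=0 FIRE
t=7: input=1 -> V=5
t=8: input=2 -> V=0 FIRE
t=9: input=0 -> V=0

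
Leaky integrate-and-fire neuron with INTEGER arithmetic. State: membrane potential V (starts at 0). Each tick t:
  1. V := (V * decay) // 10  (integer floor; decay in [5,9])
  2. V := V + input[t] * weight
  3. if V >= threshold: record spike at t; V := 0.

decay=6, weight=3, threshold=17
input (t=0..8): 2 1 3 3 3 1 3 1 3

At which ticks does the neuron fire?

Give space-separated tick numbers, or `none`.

Answer: 4

Derivation:
t=0: input=2 -> V=6
t=1: input=1 -> V=6
t=2: input=3 -> V=12
t=3: input=3 -> V=16
t=4: input=3 -> V=0 FIRE
t=5: input=1 -> V=3
t=6: input=3 -> V=10
t=7: input=1 -> V=9
t=8: input=3 -> V=14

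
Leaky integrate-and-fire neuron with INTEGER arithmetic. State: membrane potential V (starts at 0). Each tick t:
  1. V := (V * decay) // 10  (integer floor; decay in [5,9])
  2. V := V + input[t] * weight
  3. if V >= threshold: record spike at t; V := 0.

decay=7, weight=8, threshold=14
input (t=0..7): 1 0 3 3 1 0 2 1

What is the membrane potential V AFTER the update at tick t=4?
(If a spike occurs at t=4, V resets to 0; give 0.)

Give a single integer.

Answer: 8

Derivation:
t=0: input=1 -> V=8
t=1: input=0 -> V=5
t=2: input=3 -> V=0 FIRE
t=3: input=3 -> V=0 FIRE
t=4: input=1 -> V=8
t=5: input=0 -> V=5
t=6: input=2 -> V=0 FIRE
t=7: input=1 -> V=8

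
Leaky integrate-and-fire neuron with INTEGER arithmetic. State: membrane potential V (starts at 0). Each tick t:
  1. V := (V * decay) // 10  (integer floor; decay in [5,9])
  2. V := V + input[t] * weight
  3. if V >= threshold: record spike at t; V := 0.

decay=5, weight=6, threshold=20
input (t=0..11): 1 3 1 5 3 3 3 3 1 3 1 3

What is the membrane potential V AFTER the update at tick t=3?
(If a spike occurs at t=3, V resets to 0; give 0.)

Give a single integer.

Answer: 0

Derivation:
t=0: input=1 -> V=6
t=1: input=3 -> V=0 FIRE
t=2: input=1 -> V=6
t=3: input=5 -> V=0 FIRE
t=4: input=3 -> V=18
t=5: input=3 -> V=0 FIRE
t=6: input=3 -> V=18
t=7: input=3 -> V=0 FIRE
t=8: input=1 -> V=6
t=9: input=3 -> V=0 FIRE
t=10: input=1 -> V=6
t=11: input=3 -> V=0 FIRE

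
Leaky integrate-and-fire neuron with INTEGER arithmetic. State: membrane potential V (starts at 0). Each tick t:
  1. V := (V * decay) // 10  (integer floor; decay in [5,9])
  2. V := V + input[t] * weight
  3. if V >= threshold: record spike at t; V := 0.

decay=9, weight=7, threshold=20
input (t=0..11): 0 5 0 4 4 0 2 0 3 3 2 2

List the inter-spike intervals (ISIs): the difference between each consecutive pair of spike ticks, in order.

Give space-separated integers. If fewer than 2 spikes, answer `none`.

t=0: input=0 -> V=0
t=1: input=5 -> V=0 FIRE
t=2: input=0 -> V=0
t=3: input=4 -> V=0 FIRE
t=4: input=4 -> V=0 FIRE
t=5: input=0 -> V=0
t=6: input=2 -> V=14
t=7: input=0 -> V=12
t=8: input=3 -> V=0 FIRE
t=9: input=3 -> V=0 FIRE
t=10: input=2 -> V=14
t=11: input=2 -> V=0 FIRE

Answer: 2 1 4 1 2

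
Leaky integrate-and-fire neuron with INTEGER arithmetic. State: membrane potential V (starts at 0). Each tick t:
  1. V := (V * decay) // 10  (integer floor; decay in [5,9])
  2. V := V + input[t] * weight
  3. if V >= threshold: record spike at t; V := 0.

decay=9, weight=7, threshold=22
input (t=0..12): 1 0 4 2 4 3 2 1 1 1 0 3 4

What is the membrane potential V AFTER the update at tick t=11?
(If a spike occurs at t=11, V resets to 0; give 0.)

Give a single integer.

t=0: input=1 -> V=7
t=1: input=0 -> V=6
t=2: input=4 -> V=0 FIRE
t=3: input=2 -> V=14
t=4: input=4 -> V=0 FIRE
t=5: input=3 -> V=21
t=6: input=2 -> V=0 FIRE
t=7: input=1 -> V=7
t=8: input=1 -> V=13
t=9: input=1 -> V=18
t=10: input=0 -> V=16
t=11: input=3 -> V=0 FIRE
t=12: input=4 -> V=0 FIRE

Answer: 0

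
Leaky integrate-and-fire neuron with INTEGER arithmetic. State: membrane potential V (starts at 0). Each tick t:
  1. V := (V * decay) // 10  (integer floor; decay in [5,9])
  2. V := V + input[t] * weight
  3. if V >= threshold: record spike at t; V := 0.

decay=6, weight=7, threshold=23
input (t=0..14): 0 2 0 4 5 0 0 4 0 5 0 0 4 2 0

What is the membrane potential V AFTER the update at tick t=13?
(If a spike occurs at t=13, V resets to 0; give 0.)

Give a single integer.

t=0: input=0 -> V=0
t=1: input=2 -> V=14
t=2: input=0 -> V=8
t=3: input=4 -> V=0 FIRE
t=4: input=5 -> V=0 FIRE
t=5: input=0 -> V=0
t=6: input=0 -> V=0
t=7: input=4 -> V=0 FIRE
t=8: input=0 -> V=0
t=9: input=5 -> V=0 FIRE
t=10: input=0 -> V=0
t=11: input=0 -> V=0
t=12: input=4 -> V=0 FIRE
t=13: input=2 -> V=14
t=14: input=0 -> V=8

Answer: 14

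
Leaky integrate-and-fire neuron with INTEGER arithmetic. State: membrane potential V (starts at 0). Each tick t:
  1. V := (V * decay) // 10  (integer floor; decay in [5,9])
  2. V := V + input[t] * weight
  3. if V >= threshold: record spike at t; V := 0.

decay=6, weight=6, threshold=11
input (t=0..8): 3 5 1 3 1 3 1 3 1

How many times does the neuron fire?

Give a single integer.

t=0: input=3 -> V=0 FIRE
t=1: input=5 -> V=0 FIRE
t=2: input=1 -> V=6
t=3: input=3 -> V=0 FIRE
t=4: input=1 -> V=6
t=5: input=3 -> V=0 FIRE
t=6: input=1 -> V=6
t=7: input=3 -> V=0 FIRE
t=8: input=1 -> V=6

Answer: 5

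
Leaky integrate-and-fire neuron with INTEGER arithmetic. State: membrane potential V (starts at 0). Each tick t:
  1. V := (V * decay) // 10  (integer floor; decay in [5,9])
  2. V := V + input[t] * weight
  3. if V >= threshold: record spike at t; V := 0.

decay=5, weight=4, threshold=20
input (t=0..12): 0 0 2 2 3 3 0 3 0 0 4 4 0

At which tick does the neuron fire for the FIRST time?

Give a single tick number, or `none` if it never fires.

Answer: 5

Derivation:
t=0: input=0 -> V=0
t=1: input=0 -> V=0
t=2: input=2 -> V=8
t=3: input=2 -> V=12
t=4: input=3 -> V=18
t=5: input=3 -> V=0 FIRE
t=6: input=0 -> V=0
t=7: input=3 -> V=12
t=8: input=0 -> V=6
t=9: input=0 -> V=3
t=10: input=4 -> V=17
t=11: input=4 -> V=0 FIRE
t=12: input=0 -> V=0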